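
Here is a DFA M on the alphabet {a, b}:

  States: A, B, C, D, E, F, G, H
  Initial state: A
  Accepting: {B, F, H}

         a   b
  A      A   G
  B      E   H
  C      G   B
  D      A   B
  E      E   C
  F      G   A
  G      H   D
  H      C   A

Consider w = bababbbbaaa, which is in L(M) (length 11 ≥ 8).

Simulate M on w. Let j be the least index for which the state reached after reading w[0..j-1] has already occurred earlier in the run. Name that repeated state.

Run of M on w = b a b a b b b b a a a:
  step 0: A  (start)
  step 1: G  (read b: A→G)
  step 2: H  (read a: G→H)
  step 3: A  (read b: H→A)   ← first repeat (A seen earlier)
  step 4: A  (read a: A→A)
  step 5: G  (read b: A→G)
  step 6: D  (read b: G→D)
  step 7: B  (read b: D→B)
  step 8: H  (read b: B→H)
  step 9: C  (read a: H→C)
  step 10: G  (read a: C→G)
  step 11: H  (read a: G→H)

The earliest repeat is at step j = 3: M is in A, which it already visited at step i = 0.

A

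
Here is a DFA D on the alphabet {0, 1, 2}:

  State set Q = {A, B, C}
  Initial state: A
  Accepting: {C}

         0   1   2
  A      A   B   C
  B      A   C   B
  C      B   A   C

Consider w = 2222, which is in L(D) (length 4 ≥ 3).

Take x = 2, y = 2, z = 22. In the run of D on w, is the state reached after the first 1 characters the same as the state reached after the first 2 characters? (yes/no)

State sequence: A -2-> C -2-> C

After x (step 1): C. After xy (step 2): C.
They match, so y = 2 drives D around a cycle from C back to itself; pumping y any number of times keeps D in C before reading z, and xyⁱz ∈ L(D) for every i ≥ 0.

yes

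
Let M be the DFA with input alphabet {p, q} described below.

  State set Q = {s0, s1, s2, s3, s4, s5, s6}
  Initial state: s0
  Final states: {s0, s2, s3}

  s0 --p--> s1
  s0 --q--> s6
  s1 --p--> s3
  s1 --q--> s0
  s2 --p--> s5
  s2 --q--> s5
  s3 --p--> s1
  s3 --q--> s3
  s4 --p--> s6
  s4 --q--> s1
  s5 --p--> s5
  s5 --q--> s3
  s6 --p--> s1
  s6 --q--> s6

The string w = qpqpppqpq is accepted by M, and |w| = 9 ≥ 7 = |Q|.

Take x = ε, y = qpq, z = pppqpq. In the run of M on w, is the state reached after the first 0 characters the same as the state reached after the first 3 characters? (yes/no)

yes

State sequence: s0 -q-> s6 -p-> s1 -q-> s0

After x (step 0): s0. After xy (step 3): s0.
They match, so y = qpq drives M around a cycle from s0 back to itself; pumping y any number of times keeps M in s0 before reading z, and xyⁱz ∈ L(M) for every i ≥ 0.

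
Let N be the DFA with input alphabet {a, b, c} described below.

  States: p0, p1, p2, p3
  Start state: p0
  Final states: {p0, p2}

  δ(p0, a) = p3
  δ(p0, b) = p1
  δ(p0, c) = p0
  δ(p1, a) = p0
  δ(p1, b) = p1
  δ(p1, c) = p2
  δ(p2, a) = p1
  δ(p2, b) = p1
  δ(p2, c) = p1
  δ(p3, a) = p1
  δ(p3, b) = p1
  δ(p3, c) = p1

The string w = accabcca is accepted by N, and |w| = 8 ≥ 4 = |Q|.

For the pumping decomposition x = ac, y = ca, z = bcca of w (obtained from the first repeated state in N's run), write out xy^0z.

xy⁰z = xz = ac·bcca = acbcca.
Reading y = ca takes N from p1 back to p1, so after x the machine is still in p1, and z then leads to the accepting state p0. Hence acbcca ∈ L(N).

acbcca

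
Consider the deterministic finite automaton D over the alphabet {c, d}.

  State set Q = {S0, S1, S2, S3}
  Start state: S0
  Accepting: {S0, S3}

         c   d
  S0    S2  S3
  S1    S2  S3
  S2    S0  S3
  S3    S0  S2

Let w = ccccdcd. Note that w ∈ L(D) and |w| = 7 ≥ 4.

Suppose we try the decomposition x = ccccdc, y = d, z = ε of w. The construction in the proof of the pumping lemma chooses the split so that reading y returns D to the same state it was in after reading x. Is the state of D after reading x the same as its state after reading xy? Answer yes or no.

Run of D on the first 7 characters of w = c c c c d c d:
  step 0: S0  (start)
  step 1: S2  (read c: S0→S2)
  step 2: S0  (read c: S2→S0)
  step 3: S2  (read c: S0→S2)
  step 4: S0  (read c: S2→S0)
  step 5: S3  (read d: S0→S3)
  step 6: S0  (read c: S3→S0)
  step 7: S3  (read d: S0→S3)

After x (step 6): S0. After xy (step 7): S3.
They differ (S0 ≠ S3), so y is not a cycle from the state after x; this split is not the one the pumping-lemma construction produces, and pumping y need not keep the string in L(D).

no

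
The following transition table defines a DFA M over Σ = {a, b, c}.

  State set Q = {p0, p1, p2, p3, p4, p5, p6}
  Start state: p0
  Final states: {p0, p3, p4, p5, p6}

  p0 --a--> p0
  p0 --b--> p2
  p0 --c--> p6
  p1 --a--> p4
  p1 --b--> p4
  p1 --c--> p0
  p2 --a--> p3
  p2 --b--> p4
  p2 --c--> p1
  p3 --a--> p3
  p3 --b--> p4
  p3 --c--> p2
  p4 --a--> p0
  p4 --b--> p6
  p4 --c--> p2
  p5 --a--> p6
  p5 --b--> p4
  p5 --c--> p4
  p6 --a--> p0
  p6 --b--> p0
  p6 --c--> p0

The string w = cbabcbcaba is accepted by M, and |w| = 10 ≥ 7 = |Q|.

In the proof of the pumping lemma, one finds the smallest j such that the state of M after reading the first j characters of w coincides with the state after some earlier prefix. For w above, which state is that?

State sequence: p0 -c-> p6 -b-> p0 -a-> p0 -b-> p2 -c-> p1 -b-> p4 -c-> p2 -a-> p3 -b-> p4 -a-> p0
First repeat at step 2: p0 was already visited.

The earliest repeat is at step j = 2: M is in p0, which it already visited at step i = 0.
With |Q| = 7, pigeonhole forces a state repeat no later than step 7; the substring read between the first and second visits to that state can be pumped.

p0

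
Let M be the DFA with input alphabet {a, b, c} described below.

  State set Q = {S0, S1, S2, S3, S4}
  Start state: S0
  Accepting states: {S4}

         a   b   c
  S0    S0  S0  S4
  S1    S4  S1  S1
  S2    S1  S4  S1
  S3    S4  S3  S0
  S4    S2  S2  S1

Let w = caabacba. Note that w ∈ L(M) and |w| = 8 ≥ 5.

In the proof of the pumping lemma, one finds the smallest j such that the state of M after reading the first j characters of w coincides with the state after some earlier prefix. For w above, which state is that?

S1

State sequence: S0 -c-> S4 -a-> S2 -a-> S1 -b-> S1 -a-> S4 -c-> S1 -b-> S1 -a-> S4
First repeat at step 4: S1 was already visited.

The earliest repeat is at step j = 4: M is in S1, which it already visited at step i = 3.
Pumping length from the standard proof: p = 5 (the number of states). The repeated state found above gives |xy| = j ≤ 5 and |y| = j − i ≥ 1.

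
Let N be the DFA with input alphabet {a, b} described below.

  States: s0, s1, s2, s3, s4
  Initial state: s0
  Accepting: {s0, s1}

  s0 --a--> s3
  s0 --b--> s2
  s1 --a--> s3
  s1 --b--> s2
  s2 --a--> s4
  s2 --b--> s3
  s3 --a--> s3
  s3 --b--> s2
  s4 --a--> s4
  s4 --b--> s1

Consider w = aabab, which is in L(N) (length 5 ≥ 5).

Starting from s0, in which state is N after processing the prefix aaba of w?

State sequence: s0 -a-> s3 -a-> s3 -b-> s2 -a-> s4

After reading 4 characters, N is in state s4.
(This kind of state-tracing is the core of the pumping-lemma construction: with 5 states, pigeonhole forces a repeat within the first 5 steps.)

s4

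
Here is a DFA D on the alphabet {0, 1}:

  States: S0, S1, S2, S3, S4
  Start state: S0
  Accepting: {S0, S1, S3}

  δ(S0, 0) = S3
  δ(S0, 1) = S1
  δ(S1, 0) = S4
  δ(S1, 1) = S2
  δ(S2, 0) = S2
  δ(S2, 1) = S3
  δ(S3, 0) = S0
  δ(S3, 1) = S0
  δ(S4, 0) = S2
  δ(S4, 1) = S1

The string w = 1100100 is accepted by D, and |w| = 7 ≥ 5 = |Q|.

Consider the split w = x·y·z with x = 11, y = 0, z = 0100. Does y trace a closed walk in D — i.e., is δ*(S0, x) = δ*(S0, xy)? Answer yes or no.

State sequence: S0 -1-> S1 -1-> S2 -0-> S2

After x (step 2): S2. After xy (step 3): S2.
They match, so y = 0 drives D around a cycle from S2 back to itself; pumping y any number of times keeps D in S2 before reading z, and xyⁱz ∈ L(D) for every i ≥ 0.

yes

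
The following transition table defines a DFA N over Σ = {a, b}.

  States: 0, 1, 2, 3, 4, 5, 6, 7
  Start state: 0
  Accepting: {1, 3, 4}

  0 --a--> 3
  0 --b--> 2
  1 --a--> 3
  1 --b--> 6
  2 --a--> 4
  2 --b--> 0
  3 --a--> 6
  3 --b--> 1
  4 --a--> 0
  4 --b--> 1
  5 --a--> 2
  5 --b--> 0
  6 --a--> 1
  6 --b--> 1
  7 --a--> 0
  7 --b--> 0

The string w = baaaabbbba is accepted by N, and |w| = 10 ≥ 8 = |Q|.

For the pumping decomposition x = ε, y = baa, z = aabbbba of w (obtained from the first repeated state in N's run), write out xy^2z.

baabaaaabbbba

xy^2z = ε·baa·baa·aabbbba = baabaaaabbbba.
Reading y = baa takes N from 0 back to 0, so after x·y·y the machine is still in 0, and z then leads to the accepting state 1. Hence baabaaaabbbba ∈ L(N).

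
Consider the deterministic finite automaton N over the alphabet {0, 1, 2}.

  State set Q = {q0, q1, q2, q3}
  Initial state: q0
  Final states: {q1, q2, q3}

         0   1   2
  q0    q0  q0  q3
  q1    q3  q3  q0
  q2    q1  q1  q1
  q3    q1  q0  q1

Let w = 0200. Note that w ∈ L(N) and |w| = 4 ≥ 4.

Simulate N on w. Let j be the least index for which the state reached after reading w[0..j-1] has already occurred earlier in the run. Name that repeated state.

q0

Run of N on w = 0 2 0 0:
  step 0: q0  (start)
  step 1: q0  (read 0: q0→q0)   ← first repeat (q0 seen earlier)
  step 2: q3  (read 2: q0→q3)
  step 3: q1  (read 0: q3→q1)
  step 4: q3  (read 0: q1→q3)

The earliest repeat is at step j = 1: N is in q0, which it already visited at step i = 0.
The DFA has 4 states, so the proof of the pumping lemma guarantees a repeated state among the first 4+1 visited; the segment between the two visits is the pumpable y.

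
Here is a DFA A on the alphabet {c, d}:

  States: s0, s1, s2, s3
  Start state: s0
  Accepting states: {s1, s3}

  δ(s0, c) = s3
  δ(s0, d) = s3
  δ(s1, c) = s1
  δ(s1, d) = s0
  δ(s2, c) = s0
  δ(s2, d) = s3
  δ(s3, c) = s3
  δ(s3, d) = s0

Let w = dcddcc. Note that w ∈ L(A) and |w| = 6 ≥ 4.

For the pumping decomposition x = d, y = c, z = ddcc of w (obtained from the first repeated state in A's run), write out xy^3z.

xy^3z = d·c·c·c·ddcc = dcccddcc.
Reading y = c takes A from s3 back to s3, so after x·y·y·y the machine is still in s3, and z then leads to the accepting state s3. Hence dcccddcc ∈ L(A).

dcccddcc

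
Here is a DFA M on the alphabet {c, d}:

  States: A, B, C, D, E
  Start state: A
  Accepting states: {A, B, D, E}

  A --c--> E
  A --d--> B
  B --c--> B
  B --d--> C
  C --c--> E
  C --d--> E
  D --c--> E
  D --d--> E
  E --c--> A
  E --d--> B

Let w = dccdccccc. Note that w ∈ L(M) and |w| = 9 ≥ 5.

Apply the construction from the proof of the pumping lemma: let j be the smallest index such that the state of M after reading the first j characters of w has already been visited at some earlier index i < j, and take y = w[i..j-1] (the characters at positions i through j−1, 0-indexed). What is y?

Run of M on w = d c c d c c c c c:
  step 0: A  (start)
  step 1: B  (read d: A→B)
  step 2: B  (read c: B→B)   ← first repeat (B seen earlier)
  step 3: B  (read c: B→B)
  step 4: C  (read d: B→C)
  step 5: E  (read c: C→E)
  step 6: A  (read c: E→A)
  step 7: E  (read c: A→E)
  step 8: A  (read c: E→A)
  step 9: E  (read c: A→E)

So i = 1, j = 2, giving x = w[0:1] = d, y = w[1:2] = c, z = w[2:9] = cdccccc.
Check: |xy| = 2 ≤ 5 and |y| = 1 ≥ 1. Reading y takes M from B back to B, so every xyⁱz is accepted.

c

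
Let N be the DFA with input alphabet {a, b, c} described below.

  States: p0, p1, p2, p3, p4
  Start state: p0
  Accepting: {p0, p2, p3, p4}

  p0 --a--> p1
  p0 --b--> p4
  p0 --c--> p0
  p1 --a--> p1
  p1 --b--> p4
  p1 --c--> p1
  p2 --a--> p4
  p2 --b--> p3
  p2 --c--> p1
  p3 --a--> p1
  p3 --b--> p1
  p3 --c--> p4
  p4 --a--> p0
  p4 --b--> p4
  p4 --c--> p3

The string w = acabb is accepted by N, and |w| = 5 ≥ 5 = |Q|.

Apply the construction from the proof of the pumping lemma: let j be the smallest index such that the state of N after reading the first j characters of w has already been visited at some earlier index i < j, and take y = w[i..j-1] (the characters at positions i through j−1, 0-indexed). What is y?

State sequence: p0 -a-> p1 -c-> p1 -a-> p1 -b-> p4 -b-> p4
First repeat at step 2: p1 was already visited.

So i = 1, j = 2, giving x = w[0:1] = a, y = w[1:2] = c, z = w[2:5] = abb.
Check: |xy| = 2 ≤ 5 and |y| = 1 ≥ 1. Reading y takes N from p1 back to p1, so every xyⁱz is accepted.

c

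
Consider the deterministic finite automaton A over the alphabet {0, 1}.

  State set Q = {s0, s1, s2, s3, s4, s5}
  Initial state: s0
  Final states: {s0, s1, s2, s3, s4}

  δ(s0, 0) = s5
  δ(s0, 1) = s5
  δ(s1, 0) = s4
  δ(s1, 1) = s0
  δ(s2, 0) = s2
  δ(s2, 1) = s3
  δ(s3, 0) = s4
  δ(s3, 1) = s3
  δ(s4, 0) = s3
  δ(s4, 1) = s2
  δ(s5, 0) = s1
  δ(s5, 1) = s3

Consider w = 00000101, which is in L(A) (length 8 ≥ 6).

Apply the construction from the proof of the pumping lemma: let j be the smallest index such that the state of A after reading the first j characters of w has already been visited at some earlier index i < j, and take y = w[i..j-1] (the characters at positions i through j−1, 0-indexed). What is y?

State sequence: s0 -0-> s5 -0-> s1 -0-> s4 -0-> s3 -0-> s4 -1-> s2 -0-> s2 -1-> s3
First repeat at step 5: s4 was already visited.

So i = 3, j = 5, giving x = w[0:3] = 000, y = w[3:5] = 00, z = w[5:8] = 101.
Check: |xy| = 5 ≤ 6 and |y| = 2 ≥ 1. Reading y takes A from s4 back to s4, so every xyⁱz is accepted.

00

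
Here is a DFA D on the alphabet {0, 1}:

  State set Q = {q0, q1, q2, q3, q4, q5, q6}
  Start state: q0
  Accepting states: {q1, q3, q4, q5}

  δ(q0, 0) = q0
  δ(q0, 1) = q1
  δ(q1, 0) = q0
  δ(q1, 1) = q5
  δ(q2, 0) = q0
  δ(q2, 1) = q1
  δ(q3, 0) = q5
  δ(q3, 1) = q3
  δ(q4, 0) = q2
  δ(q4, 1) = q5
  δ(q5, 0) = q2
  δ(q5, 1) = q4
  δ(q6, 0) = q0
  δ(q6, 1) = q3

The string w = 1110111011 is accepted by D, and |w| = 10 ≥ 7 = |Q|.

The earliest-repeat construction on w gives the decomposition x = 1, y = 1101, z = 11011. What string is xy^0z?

xy⁰z = xz = 1·11011 = 111011.
Reading y = 1101 takes D from q1 back to q1, so after x the machine is still in q1, and z then leads to the accepting state q5. Hence 111011 ∈ L(D).

111011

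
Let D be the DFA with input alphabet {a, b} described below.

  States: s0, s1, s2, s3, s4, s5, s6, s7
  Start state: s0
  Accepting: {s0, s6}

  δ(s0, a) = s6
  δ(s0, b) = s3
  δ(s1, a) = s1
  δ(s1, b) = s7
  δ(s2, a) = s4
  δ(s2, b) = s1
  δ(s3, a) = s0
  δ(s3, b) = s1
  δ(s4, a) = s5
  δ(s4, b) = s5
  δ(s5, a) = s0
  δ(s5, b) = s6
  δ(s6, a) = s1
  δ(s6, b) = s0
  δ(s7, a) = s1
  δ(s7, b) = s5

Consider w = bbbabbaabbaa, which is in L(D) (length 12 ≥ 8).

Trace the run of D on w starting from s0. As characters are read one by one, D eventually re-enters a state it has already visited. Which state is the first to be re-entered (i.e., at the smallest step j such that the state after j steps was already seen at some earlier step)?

s1

State sequence: s0 -b-> s3 -b-> s1 -b-> s7 -a-> s1 -b-> s7 -b-> s5 -a-> s0 -a-> s6 -b-> s0 -b-> s3 -a-> s0 -a-> s6
First repeat at step 4: s1 was already visited.

The earliest repeat is at step j = 4: D is in s1, which it already visited at step i = 2.
With |Q| = 8, pigeonhole forces a state repeat no later than step 8; the substring read between the first and second visits to that state can be pumped.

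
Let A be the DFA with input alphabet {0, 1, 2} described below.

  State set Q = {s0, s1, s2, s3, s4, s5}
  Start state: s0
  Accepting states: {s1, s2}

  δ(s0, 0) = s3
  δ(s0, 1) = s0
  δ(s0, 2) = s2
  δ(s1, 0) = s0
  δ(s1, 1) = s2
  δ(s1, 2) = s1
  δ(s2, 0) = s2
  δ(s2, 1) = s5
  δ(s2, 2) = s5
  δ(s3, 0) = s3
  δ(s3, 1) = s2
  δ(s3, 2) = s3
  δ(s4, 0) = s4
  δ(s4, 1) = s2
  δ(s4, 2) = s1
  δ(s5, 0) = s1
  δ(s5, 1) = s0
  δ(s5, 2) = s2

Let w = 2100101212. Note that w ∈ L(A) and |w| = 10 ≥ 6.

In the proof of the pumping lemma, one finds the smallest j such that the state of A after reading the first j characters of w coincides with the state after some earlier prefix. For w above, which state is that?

Run of A on w = 2 1 0 0 1 0 1 2 1 2:
  step 0: s0  (start)
  step 1: s2  (read 2: s0→s2)
  step 2: s5  (read 1: s2→s5)
  step 3: s1  (read 0: s5→s1)
  step 4: s0  (read 0: s1→s0)   ← first repeat (s0 seen earlier)
  step 5: s0  (read 1: s0→s0)
  step 6: s3  (read 0: s0→s3)
  step 7: s2  (read 1: s3→s2)
  step 8: s5  (read 2: s2→s5)
  step 9: s0  (read 1: s5→s0)
  step 10: s2  (read 2: s0→s2)

The earliest repeat is at step j = 4: A is in s0, which it already visited at step i = 0.
Since A has 6 states, any run of length ≥ 6 visits 6+1 states, so by pigeonhole some state repeats within the first 6 steps — that repeat gives the pumpable loop.

s0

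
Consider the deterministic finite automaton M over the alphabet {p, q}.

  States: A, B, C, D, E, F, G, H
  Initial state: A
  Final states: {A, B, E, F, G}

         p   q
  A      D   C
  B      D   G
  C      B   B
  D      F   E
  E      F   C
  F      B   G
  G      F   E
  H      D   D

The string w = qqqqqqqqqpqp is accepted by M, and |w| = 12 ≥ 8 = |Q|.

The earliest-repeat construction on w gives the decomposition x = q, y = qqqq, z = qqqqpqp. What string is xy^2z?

qqqqqqqqqqqqqpqp

xy^2z = q·qqqq·qqqq·qqqqpqp = qqqqqqqqqqqqqpqp.
Reading y = qqqq takes M from C back to C, so after x·y·y the machine is still in C, and z then leads to the accepting state F. Hence qqqqqqqqqqqqqpqp ∈ L(M).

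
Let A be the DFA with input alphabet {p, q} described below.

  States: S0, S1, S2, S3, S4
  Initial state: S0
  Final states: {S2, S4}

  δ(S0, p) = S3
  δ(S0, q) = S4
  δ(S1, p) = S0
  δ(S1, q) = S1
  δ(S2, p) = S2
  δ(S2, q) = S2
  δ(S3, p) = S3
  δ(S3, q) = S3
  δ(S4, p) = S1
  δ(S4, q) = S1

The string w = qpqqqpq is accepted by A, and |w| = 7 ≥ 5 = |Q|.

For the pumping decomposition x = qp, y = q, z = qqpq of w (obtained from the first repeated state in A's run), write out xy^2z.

xy^2z = qp·q·q·qqpq = qpqqqqpq.
Reading y = q takes A from S1 back to S1, so after x·y·y the machine is still in S1, and z then leads to the accepting state S4. Hence qpqqqqpq ∈ L(A).

qpqqqqpq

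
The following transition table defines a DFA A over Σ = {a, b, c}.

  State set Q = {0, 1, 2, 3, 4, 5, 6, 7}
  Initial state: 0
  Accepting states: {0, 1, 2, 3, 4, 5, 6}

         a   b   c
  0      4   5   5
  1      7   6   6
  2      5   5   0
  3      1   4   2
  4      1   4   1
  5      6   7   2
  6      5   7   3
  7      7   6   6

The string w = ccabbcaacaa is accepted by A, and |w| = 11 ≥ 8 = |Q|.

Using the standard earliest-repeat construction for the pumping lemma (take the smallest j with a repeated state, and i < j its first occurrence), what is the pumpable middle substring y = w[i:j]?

ca

State sequence: 0 -c-> 5 -c-> 2 -a-> 5 -b-> 7 -b-> 6 -c-> 3 -a-> 1 -a-> 7 -c-> 6 -a-> 5 -a-> 6
First repeat at step 3: 5 was already visited.

So i = 1, j = 3, giving x = w[0:1] = c, y = w[1:3] = ca, z = w[3:11] = bbcaacaa.
Check: |xy| = 3 ≤ 8 and |y| = 2 ≥ 1. Reading y takes A from 5 back to 5, so every xyⁱz is accepted.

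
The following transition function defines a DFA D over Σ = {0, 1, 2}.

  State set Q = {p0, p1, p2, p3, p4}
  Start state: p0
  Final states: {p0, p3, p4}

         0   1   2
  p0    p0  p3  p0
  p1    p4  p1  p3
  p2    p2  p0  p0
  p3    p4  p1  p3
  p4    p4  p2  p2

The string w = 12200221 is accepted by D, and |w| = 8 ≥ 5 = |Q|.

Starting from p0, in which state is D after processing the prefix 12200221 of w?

Run of D on the first 8 characters of w = 1 2 2 0 0 2 2 1:
  step 0: p0  (start)
  step 1: p3  (read 1: p0→p3)
  step 2: p3  (read 2: p3→p3)
  step 3: p3  (read 2: p3→p3)
  step 4: p4  (read 0: p3→p4)
  step 5: p4  (read 0: p4→p4)
  step 6: p2  (read 2: p4→p2)
  step 7: p0  (read 2: p2→p0)
  step 8: p3  (read 1: p0→p3)

After reading 8 characters, D is in state p3.

p3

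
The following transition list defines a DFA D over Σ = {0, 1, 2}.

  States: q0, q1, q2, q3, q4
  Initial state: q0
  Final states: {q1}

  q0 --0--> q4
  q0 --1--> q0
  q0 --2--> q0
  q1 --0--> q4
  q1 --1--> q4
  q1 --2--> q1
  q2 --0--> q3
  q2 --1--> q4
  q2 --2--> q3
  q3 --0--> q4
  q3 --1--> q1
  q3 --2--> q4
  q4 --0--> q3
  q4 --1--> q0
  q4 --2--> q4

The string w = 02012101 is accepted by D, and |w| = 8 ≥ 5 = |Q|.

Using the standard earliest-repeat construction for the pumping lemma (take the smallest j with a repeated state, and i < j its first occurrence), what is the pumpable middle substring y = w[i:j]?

State sequence: q0 -0-> q4 -2-> q4 -0-> q3 -1-> q1 -2-> q1 -1-> q4 -0-> q3 -1-> q1
First repeat at step 2: q4 was already visited.

So i = 1, j = 2, giving x = w[0:1] = 0, y = w[1:2] = 2, z = w[2:8] = 012101.
Check: |xy| = 2 ≤ 5 and |y| = 1 ≥ 1. Reading y takes D from q4 back to q4, so every xyⁱz is accepted.
The DFA has 5 states, so the proof of the pumping lemma guarantees a repeated state among the first 5+1 visited; the segment between the two visits is the pumpable y.

2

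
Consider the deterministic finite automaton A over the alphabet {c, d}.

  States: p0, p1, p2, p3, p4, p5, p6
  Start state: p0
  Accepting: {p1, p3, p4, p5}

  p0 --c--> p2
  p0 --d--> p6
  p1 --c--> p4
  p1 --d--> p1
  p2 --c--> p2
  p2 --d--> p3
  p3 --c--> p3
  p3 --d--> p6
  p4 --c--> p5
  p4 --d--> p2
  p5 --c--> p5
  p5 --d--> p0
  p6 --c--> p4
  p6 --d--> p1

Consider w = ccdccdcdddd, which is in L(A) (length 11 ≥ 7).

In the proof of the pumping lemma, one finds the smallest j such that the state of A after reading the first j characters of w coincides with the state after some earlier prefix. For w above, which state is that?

State sequence: p0 -c-> p2 -c-> p2 -d-> p3 -c-> p3 -c-> p3 -d-> p6 -c-> p4 -d-> p2 -d-> p3 -d-> p6 -d-> p1
First repeat at step 2: p2 was already visited.

The earliest repeat is at step j = 2: A is in p2, which it already visited at step i = 1.

p2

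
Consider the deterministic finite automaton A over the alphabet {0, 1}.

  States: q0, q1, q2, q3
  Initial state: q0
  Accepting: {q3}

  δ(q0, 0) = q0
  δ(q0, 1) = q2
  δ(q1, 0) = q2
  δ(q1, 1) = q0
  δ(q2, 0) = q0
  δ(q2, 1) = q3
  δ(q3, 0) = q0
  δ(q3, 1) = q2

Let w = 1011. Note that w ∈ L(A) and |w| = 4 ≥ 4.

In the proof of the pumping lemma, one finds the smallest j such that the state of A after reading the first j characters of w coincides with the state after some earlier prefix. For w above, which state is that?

q0

Run of A on w = 1 0 1 1:
  step 0: q0  (start)
  step 1: q2  (read 1: q0→q2)
  step 2: q0  (read 0: q2→q0)   ← first repeat (q0 seen earlier)
  step 3: q2  (read 1: q0→q2)
  step 4: q3  (read 1: q2→q3)

The earliest repeat is at step j = 2: A is in q0, which it already visited at step i = 0.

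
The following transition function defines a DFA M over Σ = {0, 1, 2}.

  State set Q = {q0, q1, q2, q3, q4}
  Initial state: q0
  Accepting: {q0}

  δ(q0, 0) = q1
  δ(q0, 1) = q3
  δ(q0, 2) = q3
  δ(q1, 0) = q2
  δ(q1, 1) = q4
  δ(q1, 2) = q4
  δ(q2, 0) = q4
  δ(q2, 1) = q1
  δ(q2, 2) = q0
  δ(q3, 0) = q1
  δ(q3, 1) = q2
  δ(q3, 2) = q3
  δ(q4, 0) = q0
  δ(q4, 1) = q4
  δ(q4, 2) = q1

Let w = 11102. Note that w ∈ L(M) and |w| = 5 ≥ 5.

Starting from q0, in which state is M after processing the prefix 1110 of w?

Run of M on the first 4 characters of w = 1 1 1 0:
  step 0: q0  (start)
  step 1: q3  (read 1: q0→q3)
  step 2: q2  (read 1: q3→q2)
  step 3: q1  (read 1: q2→q1)
  step 4: q2  (read 0: q1→q2)

After reading 4 characters, M is in state q2.
(This kind of state-tracing is the core of the pumping-lemma construction: with 5 states, pigeonhole forces a repeat within the first 5 steps.)

q2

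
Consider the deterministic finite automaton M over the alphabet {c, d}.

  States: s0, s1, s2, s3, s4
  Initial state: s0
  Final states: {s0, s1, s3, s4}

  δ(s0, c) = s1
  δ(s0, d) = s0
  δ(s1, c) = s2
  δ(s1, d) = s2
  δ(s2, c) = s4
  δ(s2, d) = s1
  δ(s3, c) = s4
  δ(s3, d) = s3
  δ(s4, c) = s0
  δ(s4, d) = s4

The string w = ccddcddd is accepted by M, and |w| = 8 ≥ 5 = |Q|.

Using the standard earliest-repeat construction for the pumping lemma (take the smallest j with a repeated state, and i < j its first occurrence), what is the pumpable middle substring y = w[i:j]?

Run of M on w = c c d d c d d d:
  step 0: s0  (start)
  step 1: s1  (read c: s0→s1)
  step 2: s2  (read c: s1→s2)
  step 3: s1  (read d: s2→s1)   ← first repeat (s1 seen earlier)
  step 4: s2  (read d: s1→s2)
  step 5: s4  (read c: s2→s4)
  step 6: s4  (read d: s4→s4)
  step 7: s4  (read d: s4→s4)
  step 8: s4  (read d: s4→s4)

So i = 1, j = 3, giving x = w[0:1] = c, y = w[1:3] = cd, z = w[3:8] = dcddd.
Check: |xy| = 3 ≤ 5 and |y| = 2 ≥ 1. Reading y takes M from s1 back to s1, so every xyⁱz is accepted.

cd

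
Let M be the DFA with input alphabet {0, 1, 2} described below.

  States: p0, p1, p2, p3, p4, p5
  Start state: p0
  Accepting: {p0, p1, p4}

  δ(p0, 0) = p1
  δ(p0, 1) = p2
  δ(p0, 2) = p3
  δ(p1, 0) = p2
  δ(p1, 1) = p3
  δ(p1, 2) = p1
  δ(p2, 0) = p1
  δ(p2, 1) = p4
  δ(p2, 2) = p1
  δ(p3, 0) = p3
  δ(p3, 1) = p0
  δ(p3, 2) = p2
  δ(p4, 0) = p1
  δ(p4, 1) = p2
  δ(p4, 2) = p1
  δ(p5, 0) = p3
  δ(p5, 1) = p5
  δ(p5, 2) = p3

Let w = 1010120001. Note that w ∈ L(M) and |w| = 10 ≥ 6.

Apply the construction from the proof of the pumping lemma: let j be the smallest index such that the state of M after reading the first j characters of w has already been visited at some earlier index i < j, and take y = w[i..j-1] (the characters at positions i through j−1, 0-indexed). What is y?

0

Run of M on w = 1 0 1 0 1 2 0 0 0 1:
  step 0: p0  (start)
  step 1: p2  (read 1: p0→p2)
  step 2: p1  (read 0: p2→p1)
  step 3: p3  (read 1: p1→p3)
  step 4: p3  (read 0: p3→p3)   ← first repeat (p3 seen earlier)
  step 5: p0  (read 1: p3→p0)
  step 6: p3  (read 2: p0→p3)
  step 7: p3  (read 0: p3→p3)
  step 8: p3  (read 0: p3→p3)
  step 9: p3  (read 0: p3→p3)
  step 10: p0  (read 1: p3→p0)

So i = 3, j = 4, giving x = w[0:3] = 101, y = w[3:4] = 0, z = w[4:10] = 120001.
Check: |xy| = 4 ≤ 6 and |y| = 1 ≥ 1. Reading y takes M from p3 back to p3, so every xyⁱz is accepted.
Since M has 6 states, any run of length ≥ 6 visits 6+1 states, so by pigeonhole some state repeats within the first 6 steps — that repeat gives the pumpable loop.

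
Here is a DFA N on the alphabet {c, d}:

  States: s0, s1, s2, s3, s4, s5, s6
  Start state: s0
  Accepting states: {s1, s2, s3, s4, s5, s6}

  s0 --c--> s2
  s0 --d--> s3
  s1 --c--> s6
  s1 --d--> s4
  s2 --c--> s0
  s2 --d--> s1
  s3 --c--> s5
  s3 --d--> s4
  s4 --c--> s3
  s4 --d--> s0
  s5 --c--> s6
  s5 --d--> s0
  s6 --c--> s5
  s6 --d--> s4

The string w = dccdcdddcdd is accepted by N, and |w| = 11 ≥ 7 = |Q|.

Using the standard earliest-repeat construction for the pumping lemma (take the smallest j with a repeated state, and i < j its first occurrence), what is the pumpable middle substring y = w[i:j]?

Run of N on w = d c c d c d d d c d d:
  step 0: s0  (start)
  step 1: s3  (read d: s0→s3)
  step 2: s5  (read c: s3→s5)
  step 3: s6  (read c: s5→s6)
  step 4: s4  (read d: s6→s4)
  step 5: s3  (read c: s4→s3)   ← first repeat (s3 seen earlier)
  step 6: s4  (read d: s3→s4)
  step 7: s0  (read d: s4→s0)
  step 8: s3  (read d: s0→s3)
  step 9: s5  (read c: s3→s5)
  step 10: s0  (read d: s5→s0)
  step 11: s3  (read d: s0→s3)

So i = 1, j = 5, giving x = w[0:1] = d, y = w[1:5] = ccdc, z = w[5:11] = dddcdd.
Check: |xy| = 5 ≤ 7 and |y| = 4 ≥ 1. Reading y takes N from s3 back to s3, so every xyⁱz is accepted.
Pumping length from the standard proof: p = 7 (the number of states). The repeated state found above gives |xy| = j ≤ 7 and |y| = j − i ≥ 1.

ccdc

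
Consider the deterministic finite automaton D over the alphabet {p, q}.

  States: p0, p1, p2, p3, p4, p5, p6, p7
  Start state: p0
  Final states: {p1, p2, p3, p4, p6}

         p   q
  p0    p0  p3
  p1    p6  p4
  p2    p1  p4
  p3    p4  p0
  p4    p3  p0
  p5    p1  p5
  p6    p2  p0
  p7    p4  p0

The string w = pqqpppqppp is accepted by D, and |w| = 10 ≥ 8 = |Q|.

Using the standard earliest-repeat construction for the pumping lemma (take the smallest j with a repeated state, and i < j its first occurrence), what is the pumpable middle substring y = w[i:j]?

State sequence: p0 -p-> p0 -q-> p3 -q-> p0 -p-> p0 -p-> p0 -p-> p0 -q-> p3 -p-> p4 -p-> p3 -p-> p4
First repeat at step 1: p0 was already visited.

So i = 0, j = 1, giving x = w[0:0] = ε, y = w[0:1] = p, z = w[1:10] = qqpppqppp.
Check: |xy| = 1 ≤ 8 and |y| = 1 ≥ 1. Reading y takes D from p0 back to p0, so every xyⁱz is accepted.

p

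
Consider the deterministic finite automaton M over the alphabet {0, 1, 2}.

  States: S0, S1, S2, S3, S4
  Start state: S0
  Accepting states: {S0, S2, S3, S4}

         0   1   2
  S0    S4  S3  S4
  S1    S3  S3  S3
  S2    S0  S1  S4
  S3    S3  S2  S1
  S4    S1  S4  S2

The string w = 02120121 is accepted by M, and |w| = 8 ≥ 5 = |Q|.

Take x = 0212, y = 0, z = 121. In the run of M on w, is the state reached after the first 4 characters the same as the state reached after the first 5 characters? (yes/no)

Run of M on the first 5 characters of w = 0 2 1 2 0:
  step 0: S0  (start)
  step 1: S4  (read 0: S0→S4)
  step 2: S2  (read 2: S4→S2)
  step 3: S1  (read 1: S2→S1)
  step 4: S3  (read 2: S1→S3)
  step 5: S3  (read 0: S3→S3)

After x (step 4): S3. After xy (step 5): S3.
They match, so y = 0 drives M around a cycle from S3 back to itself; pumping y any number of times keeps M in S3 before reading z, and xyⁱz ∈ L(M) for every i ≥ 0.

yes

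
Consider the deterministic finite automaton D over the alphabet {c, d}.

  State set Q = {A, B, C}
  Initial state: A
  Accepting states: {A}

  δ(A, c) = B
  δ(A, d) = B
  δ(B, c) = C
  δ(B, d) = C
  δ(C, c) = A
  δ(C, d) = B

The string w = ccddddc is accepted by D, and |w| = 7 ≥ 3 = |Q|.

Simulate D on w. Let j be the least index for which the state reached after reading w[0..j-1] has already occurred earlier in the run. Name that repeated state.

Run of D on w = c c d d d d c:
  step 0: A  (start)
  step 1: B  (read c: A→B)
  step 2: C  (read c: B→C)
  step 3: B  (read d: C→B)   ← first repeat (B seen earlier)
  step 4: C  (read d: B→C)
  step 5: B  (read d: C→B)
  step 6: C  (read d: B→C)
  step 7: A  (read c: C→A)

The earliest repeat is at step j = 3: D is in B, which it already visited at step i = 1.
Pumping length from the standard proof: p = 3 (the number of states). The repeated state found above gives |xy| = j ≤ 3 and |y| = j − i ≥ 1.

B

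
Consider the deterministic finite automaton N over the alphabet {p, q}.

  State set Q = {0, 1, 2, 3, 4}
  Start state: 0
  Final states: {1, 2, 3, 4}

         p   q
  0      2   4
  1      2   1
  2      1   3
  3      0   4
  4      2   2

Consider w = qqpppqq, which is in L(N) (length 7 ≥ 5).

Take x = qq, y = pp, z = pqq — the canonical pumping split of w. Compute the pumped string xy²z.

qqpppppqq

xy^2z = qq·pp·pp·pqq = qqpppppqq.
Reading y = pp takes N from 2 back to 2, so after x·y·y the machine is still in 2, and z then leads to the accepting state 1. Hence qqpppppqq ∈ L(N).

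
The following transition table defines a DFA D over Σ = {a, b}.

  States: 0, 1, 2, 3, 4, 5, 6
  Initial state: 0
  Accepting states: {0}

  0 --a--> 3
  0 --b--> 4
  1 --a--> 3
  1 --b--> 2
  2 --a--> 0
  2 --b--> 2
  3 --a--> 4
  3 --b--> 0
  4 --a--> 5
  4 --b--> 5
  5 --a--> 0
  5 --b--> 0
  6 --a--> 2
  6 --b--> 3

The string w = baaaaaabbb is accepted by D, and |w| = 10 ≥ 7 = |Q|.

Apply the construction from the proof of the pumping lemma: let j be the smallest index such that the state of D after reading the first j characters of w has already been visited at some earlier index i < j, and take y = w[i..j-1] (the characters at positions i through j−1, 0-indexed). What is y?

Run of D on w = b a a a a a a b b b:
  step 0: 0  (start)
  step 1: 4  (read b: 0→4)
  step 2: 5  (read a: 4→5)
  step 3: 0  (read a: 5→0)   ← first repeat (0 seen earlier)
  step 4: 3  (read a: 0→3)
  step 5: 4  (read a: 3→4)
  step 6: 5  (read a: 4→5)
  step 7: 0  (read a: 5→0)
  step 8: 4  (read b: 0→4)
  step 9: 5  (read b: 4→5)
  step 10: 0  (read b: 5→0)

So i = 0, j = 3, giving x = w[0:0] = ε, y = w[0:3] = baa, z = w[3:10] = aaaabbb.
Check: |xy| = 3 ≤ 7 and |y| = 3 ≥ 1. Reading y takes D from 0 back to 0, so every xyⁱz is accepted.

baa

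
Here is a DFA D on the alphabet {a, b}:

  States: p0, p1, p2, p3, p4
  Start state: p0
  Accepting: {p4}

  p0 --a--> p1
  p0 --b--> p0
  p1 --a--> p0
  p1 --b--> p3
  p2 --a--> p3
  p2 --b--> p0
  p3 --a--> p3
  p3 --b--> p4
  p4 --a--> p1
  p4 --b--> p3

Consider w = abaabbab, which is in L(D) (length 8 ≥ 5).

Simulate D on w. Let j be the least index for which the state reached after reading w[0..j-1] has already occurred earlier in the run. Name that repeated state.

Run of D on w = a b a a b b a b:
  step 0: p0  (start)
  step 1: p1  (read a: p0→p1)
  step 2: p3  (read b: p1→p3)
  step 3: p3  (read a: p3→p3)   ← first repeat (p3 seen earlier)
  step 4: p3  (read a: p3→p3)
  step 5: p4  (read b: p3→p4)
  step 6: p3  (read b: p4→p3)
  step 7: p3  (read a: p3→p3)
  step 8: p4  (read b: p3→p4)

The earliest repeat is at step j = 3: D is in p3, which it already visited at step i = 2.

p3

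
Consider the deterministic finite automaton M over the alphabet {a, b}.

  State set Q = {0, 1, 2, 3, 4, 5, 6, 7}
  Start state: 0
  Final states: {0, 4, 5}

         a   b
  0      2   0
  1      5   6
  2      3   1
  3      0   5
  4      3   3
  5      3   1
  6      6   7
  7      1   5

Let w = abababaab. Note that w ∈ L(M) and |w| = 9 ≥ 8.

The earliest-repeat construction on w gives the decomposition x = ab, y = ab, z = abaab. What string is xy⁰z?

xy⁰z = xz = ab·abaab = ababaab.
Reading y = ab takes M from 1 back to 1, so after x the machine is still in 1, and z then leads to the accepting state 5. Hence ababaab ∈ L(M).

ababaab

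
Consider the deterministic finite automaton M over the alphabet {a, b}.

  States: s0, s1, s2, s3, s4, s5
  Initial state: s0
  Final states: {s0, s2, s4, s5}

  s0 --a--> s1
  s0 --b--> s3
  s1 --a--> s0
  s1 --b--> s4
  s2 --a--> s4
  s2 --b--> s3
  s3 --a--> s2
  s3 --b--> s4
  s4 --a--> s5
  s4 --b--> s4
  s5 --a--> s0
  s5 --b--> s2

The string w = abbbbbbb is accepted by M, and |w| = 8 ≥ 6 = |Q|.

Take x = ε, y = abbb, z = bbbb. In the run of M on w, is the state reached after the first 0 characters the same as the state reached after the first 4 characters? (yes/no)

Run of M on the first 4 characters of w = a b b b:
  step 0: s0  (start)
  step 1: s1  (read a: s0→s1)
  step 2: s4  (read b: s1→s4)
  step 3: s4  (read b: s4→s4)
  step 4: s4  (read b: s4→s4)

After x (step 0): s0. After xy (step 4): s4.
They differ (s0 ≠ s4), so y is not a cycle from the state after x; this split is not the one the pumping-lemma construction produces, and pumping y need not keep the string in L(M).

no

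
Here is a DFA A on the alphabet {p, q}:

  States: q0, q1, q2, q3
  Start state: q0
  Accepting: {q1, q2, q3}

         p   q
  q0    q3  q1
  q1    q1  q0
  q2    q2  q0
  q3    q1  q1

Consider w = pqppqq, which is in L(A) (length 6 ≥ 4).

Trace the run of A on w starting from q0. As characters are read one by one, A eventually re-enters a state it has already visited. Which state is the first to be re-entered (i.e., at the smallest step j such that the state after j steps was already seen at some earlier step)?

q1

State sequence: q0 -p-> q3 -q-> q1 -p-> q1 -p-> q1 -q-> q0 -q-> q1
First repeat at step 3: q1 was already visited.

The earliest repeat is at step j = 3: A is in q1, which it already visited at step i = 2.
With |Q| = 4, pigeonhole forces a state repeat no later than step 4; the substring read between the first and second visits to that state can be pumped.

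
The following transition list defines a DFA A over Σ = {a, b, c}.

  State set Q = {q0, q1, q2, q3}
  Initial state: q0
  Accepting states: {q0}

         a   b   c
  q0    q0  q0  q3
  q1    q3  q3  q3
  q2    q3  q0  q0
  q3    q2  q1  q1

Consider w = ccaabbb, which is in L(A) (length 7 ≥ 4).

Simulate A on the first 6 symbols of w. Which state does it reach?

Run of A on the first 6 characters of w = c c a a b b:
  step 0: q0  (start)
  step 1: q3  (read c: q0→q3)
  step 2: q1  (read c: q3→q1)
  step 3: q3  (read a: q1→q3)
  step 4: q2  (read a: q3→q2)
  step 5: q0  (read b: q2→q0)
  step 6: q0  (read b: q0→q0)

After reading 6 characters, A is in state q0.

q0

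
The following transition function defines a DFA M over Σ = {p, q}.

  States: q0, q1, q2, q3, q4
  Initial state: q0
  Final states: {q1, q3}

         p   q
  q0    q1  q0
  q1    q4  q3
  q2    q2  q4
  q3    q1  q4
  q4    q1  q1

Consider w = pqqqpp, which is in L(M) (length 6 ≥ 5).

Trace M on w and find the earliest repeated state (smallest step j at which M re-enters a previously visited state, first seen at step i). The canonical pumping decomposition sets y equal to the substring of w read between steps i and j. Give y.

qqq

Run of M on w = p q q q p p:
  step 0: q0  (start)
  step 1: q1  (read p: q0→q1)
  step 2: q3  (read q: q1→q3)
  step 3: q4  (read q: q3→q4)
  step 4: q1  (read q: q4→q1)   ← first repeat (q1 seen earlier)
  step 5: q4  (read p: q1→q4)
  step 6: q1  (read p: q4→q1)

So i = 1, j = 4, giving x = w[0:1] = p, y = w[1:4] = qqq, z = w[4:6] = pp.
Check: |xy| = 4 ≤ 5 and |y| = 3 ≥ 1. Reading y takes M from q1 back to q1, so every xyⁱz is accepted.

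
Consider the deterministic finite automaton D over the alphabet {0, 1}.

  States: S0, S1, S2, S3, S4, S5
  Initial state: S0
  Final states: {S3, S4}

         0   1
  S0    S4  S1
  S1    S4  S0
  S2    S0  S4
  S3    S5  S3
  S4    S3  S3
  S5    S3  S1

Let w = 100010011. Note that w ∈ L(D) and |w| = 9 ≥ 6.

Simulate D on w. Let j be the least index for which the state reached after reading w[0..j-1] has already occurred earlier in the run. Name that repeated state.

State sequence: S0 -1-> S1 -0-> S4 -0-> S3 -0-> S5 -1-> S1 -0-> S4 -0-> S3 -1-> S3 -1-> S3
First repeat at step 5: S1 was already visited.

The earliest repeat is at step j = 5: D is in S1, which it already visited at step i = 1.

S1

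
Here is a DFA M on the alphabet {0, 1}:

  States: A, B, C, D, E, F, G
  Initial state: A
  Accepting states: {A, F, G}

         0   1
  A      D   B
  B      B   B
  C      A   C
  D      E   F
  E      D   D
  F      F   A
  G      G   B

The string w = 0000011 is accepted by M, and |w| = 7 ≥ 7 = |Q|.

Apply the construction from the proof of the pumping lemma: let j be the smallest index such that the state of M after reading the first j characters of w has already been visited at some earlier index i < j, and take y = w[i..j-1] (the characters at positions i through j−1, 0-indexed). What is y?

Run of M on w = 0 0 0 0 0 1 1:
  step 0: A  (start)
  step 1: D  (read 0: A→D)
  step 2: E  (read 0: D→E)
  step 3: D  (read 0: E→D)   ← first repeat (D seen earlier)
  step 4: E  (read 0: D→E)
  step 5: D  (read 0: E→D)
  step 6: F  (read 1: D→F)
  step 7: A  (read 1: F→A)

So i = 1, j = 3, giving x = w[0:1] = 0, y = w[1:3] = 00, z = w[3:7] = 0011.
Check: |xy| = 3 ≤ 7 and |y| = 2 ≥ 1. Reading y takes M from D back to D, so every xyⁱz is accepted.

00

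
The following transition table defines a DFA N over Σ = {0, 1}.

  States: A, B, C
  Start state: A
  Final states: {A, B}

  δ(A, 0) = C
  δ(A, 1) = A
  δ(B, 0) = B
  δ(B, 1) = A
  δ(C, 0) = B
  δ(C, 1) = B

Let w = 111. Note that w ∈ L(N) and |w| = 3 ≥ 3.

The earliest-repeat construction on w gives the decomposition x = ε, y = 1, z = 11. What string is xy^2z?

1111

xy^2z = ε·1·1·11 = 1111.
Reading y = 1 takes N from A back to A, so after x·y·y the machine is still in A, and z then leads to the accepting state A. Hence 1111 ∈ L(N).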